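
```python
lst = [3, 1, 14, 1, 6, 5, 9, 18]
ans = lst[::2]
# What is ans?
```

lst has length 8. The slice lst[::2] selects indices [0, 2, 4, 6] (0->3, 2->14, 4->6, 6->9), giving [3, 14, 6, 9].

[3, 14, 6, 9]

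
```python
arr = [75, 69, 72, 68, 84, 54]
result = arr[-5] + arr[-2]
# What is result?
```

arr has length 6. Negative index -5 maps to positive index 6 + (-5) = 1. arr[1] = 69.
arr has length 6. Negative index -2 maps to positive index 6 + (-2) = 4. arr[4] = 84.
Sum: 69 + 84 = 153.

153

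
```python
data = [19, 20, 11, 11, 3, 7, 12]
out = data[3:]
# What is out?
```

data has length 7. The slice data[3:] selects indices [3, 4, 5, 6] (3->11, 4->3, 5->7, 6->12), giving [11, 3, 7, 12].

[11, 3, 7, 12]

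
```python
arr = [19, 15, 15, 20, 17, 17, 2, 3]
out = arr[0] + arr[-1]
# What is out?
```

arr has length 8. arr[0] = 19.
arr has length 8. Negative index -1 maps to positive index 8 + (-1) = 7. arr[7] = 3.
Sum: 19 + 3 = 22.

22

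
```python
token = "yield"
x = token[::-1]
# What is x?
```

token has length 5. The slice token[::-1] selects indices [4, 3, 2, 1, 0] (4->'d', 3->'l', 2->'e', 1->'i', 0->'y'), giving 'dleiy'.

'dleiy'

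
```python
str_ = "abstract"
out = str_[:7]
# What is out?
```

str_ has length 8. The slice str_[:7] selects indices [0, 1, 2, 3, 4, 5, 6] (0->'a', 1->'b', 2->'s', 3->'t', 4->'r', 5->'a', 6->'c'), giving 'abstrac'.

'abstrac'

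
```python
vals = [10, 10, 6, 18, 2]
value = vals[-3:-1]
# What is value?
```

vals has length 5. The slice vals[-3:-1] selects indices [2, 3] (2->6, 3->18), giving [6, 18].

[6, 18]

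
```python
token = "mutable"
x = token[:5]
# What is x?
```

token has length 7. The slice token[:5] selects indices [0, 1, 2, 3, 4] (0->'m', 1->'u', 2->'t', 3->'a', 4->'b'), giving 'mutab'.

'mutab'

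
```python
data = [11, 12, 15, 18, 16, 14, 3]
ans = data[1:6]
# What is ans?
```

data has length 7. The slice data[1:6] selects indices [1, 2, 3, 4, 5] (1->12, 2->15, 3->18, 4->16, 5->14), giving [12, 15, 18, 16, 14].

[12, 15, 18, 16, 14]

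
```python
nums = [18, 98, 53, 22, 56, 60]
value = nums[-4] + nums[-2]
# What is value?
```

nums has length 6. Negative index -4 maps to positive index 6 + (-4) = 2. nums[2] = 53.
nums has length 6. Negative index -2 maps to positive index 6 + (-2) = 4. nums[4] = 56.
Sum: 53 + 56 = 109.

109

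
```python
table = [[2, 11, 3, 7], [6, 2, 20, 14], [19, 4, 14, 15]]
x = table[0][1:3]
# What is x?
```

table[0] = [2, 11, 3, 7]. table[0] has length 4. The slice table[0][1:3] selects indices [1, 2] (1->11, 2->3), giving [11, 3].

[11, 3]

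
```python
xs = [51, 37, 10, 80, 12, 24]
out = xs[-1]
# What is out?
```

xs has length 6. Negative index -1 maps to positive index 6 + (-1) = 5. xs[5] = 24.

24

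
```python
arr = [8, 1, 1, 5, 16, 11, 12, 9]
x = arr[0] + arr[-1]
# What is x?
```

arr has length 8. arr[0] = 8.
arr has length 8. Negative index -1 maps to positive index 8 + (-1) = 7. arr[7] = 9.
Sum: 8 + 9 = 17.

17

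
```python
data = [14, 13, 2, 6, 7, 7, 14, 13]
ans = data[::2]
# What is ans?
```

data has length 8. The slice data[::2] selects indices [0, 2, 4, 6] (0->14, 2->2, 4->7, 6->14), giving [14, 2, 7, 14].

[14, 2, 7, 14]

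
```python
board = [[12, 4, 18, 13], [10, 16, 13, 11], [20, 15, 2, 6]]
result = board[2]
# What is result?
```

board has 3 rows. Row 2 is [20, 15, 2, 6].

[20, 15, 2, 6]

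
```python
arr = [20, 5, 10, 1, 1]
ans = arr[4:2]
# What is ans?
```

arr has length 5. The slice arr[4:2] resolves to an empty index range, so the result is [].

[]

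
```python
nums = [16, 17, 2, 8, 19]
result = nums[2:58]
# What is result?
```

nums has length 5. The slice nums[2:58] selects indices [2, 3, 4] (2->2, 3->8, 4->19), giving [2, 8, 19].

[2, 8, 19]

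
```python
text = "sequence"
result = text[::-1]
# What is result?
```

text has length 8. The slice text[::-1] selects indices [7, 6, 5, 4, 3, 2, 1, 0] (7->'e', 6->'c', 5->'n', 4->'e', 3->'u', 2->'q', 1->'e', 0->'s'), giving 'ecneuqes'.

'ecneuqes'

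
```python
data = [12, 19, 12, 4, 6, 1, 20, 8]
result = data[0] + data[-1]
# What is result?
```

data has length 8. data[0] = 12.
data has length 8. Negative index -1 maps to positive index 8 + (-1) = 7. data[7] = 8.
Sum: 12 + 8 = 20.

20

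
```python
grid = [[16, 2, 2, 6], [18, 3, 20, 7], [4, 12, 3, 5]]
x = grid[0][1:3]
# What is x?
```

grid[0] = [16, 2, 2, 6]. grid[0] has length 4. The slice grid[0][1:3] selects indices [1, 2] (1->2, 2->2), giving [2, 2].

[2, 2]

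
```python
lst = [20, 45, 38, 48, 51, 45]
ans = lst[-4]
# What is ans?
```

lst has length 6. Negative index -4 maps to positive index 6 + (-4) = 2. lst[2] = 38.

38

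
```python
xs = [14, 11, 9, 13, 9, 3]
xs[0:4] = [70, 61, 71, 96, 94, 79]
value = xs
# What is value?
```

xs starts as [14, 11, 9, 13, 9, 3] (length 6). The slice xs[0:4] covers indices [0, 1, 2, 3] with values [14, 11, 9, 13]. Replacing that slice with [70, 61, 71, 96, 94, 79] (different length) produces [70, 61, 71, 96, 94, 79, 9, 3].

[70, 61, 71, 96, 94, 79, 9, 3]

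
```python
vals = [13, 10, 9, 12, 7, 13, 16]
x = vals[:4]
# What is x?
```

vals has length 7. The slice vals[:4] selects indices [0, 1, 2, 3] (0->13, 1->10, 2->9, 3->12), giving [13, 10, 9, 12].

[13, 10, 9, 12]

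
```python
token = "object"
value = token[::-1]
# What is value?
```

token has length 6. The slice token[::-1] selects indices [5, 4, 3, 2, 1, 0] (5->'t', 4->'c', 3->'e', 2->'j', 1->'b', 0->'o'), giving 'tcejbo'.

'tcejbo'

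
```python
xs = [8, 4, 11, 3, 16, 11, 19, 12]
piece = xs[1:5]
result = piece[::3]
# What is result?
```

xs has length 8. The slice xs[1:5] selects indices [1, 2, 3, 4] (1->4, 2->11, 3->3, 4->16), giving [4, 11, 3, 16]. So piece = [4, 11, 3, 16]. piece has length 4. The slice piece[::3] selects indices [0, 3] (0->4, 3->16), giving [4, 16].

[4, 16]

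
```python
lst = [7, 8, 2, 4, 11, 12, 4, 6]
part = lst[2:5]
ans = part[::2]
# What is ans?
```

lst has length 8. The slice lst[2:5] selects indices [2, 3, 4] (2->2, 3->4, 4->11), giving [2, 4, 11]. So part = [2, 4, 11]. part has length 3. The slice part[::2] selects indices [0, 2] (0->2, 2->11), giving [2, 11].

[2, 11]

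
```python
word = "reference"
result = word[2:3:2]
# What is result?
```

word has length 9. The slice word[2:3:2] selects indices [2] (2->'f'), giving 'f'.

'f'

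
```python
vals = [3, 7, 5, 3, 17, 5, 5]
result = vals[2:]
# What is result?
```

vals has length 7. The slice vals[2:] selects indices [2, 3, 4, 5, 6] (2->5, 3->3, 4->17, 5->5, 6->5), giving [5, 3, 17, 5, 5].

[5, 3, 17, 5, 5]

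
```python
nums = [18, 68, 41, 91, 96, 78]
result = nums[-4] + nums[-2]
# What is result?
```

nums has length 6. Negative index -4 maps to positive index 6 + (-4) = 2. nums[2] = 41.
nums has length 6. Negative index -2 maps to positive index 6 + (-2) = 4. nums[4] = 96.
Sum: 41 + 96 = 137.

137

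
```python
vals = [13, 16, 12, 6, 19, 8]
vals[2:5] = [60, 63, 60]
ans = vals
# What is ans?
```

vals starts as [13, 16, 12, 6, 19, 8] (length 6). The slice vals[2:5] covers indices [2, 3, 4] with values [12, 6, 19]. Replacing that slice with [60, 63, 60] (same length) produces [13, 16, 60, 63, 60, 8].

[13, 16, 60, 63, 60, 8]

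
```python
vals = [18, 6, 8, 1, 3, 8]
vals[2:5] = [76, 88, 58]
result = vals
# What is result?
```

vals starts as [18, 6, 8, 1, 3, 8] (length 6). The slice vals[2:5] covers indices [2, 3, 4] with values [8, 1, 3]. Replacing that slice with [76, 88, 58] (same length) produces [18, 6, 76, 88, 58, 8].

[18, 6, 76, 88, 58, 8]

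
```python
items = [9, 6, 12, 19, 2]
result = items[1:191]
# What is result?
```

items has length 5. The slice items[1:191] selects indices [1, 2, 3, 4] (1->6, 2->12, 3->19, 4->2), giving [6, 12, 19, 2].

[6, 12, 19, 2]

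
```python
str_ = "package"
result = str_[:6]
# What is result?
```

str_ has length 7. The slice str_[:6] selects indices [0, 1, 2, 3, 4, 5] (0->'p', 1->'a', 2->'c', 3->'k', 4->'a', 5->'g'), giving 'packag'.

'packag'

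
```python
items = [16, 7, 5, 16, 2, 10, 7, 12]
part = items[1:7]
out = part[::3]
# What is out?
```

items has length 8. The slice items[1:7] selects indices [1, 2, 3, 4, 5, 6] (1->7, 2->5, 3->16, 4->2, 5->10, 6->7), giving [7, 5, 16, 2, 10, 7]. So part = [7, 5, 16, 2, 10, 7]. part has length 6. The slice part[::3] selects indices [0, 3] (0->7, 3->2), giving [7, 2].

[7, 2]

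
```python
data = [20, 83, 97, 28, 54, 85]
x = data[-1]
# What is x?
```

data has length 6. Negative index -1 maps to positive index 6 + (-1) = 5. data[5] = 85.

85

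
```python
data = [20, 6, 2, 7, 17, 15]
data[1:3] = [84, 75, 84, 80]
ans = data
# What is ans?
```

data starts as [20, 6, 2, 7, 17, 15] (length 6). The slice data[1:3] covers indices [1, 2] with values [6, 2]. Replacing that slice with [84, 75, 84, 80] (different length) produces [20, 84, 75, 84, 80, 7, 17, 15].

[20, 84, 75, 84, 80, 7, 17, 15]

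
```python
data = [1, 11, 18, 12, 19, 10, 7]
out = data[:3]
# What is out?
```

data has length 7. The slice data[:3] selects indices [0, 1, 2] (0->1, 1->11, 2->18), giving [1, 11, 18].

[1, 11, 18]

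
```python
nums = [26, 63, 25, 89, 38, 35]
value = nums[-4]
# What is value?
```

nums has length 6. Negative index -4 maps to positive index 6 + (-4) = 2. nums[2] = 25.

25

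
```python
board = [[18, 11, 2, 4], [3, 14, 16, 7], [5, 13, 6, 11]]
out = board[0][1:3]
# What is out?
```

board[0] = [18, 11, 2, 4]. board[0] has length 4. The slice board[0][1:3] selects indices [1, 2] (1->11, 2->2), giving [11, 2].

[11, 2]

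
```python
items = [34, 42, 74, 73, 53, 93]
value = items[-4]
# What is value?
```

items has length 6. Negative index -4 maps to positive index 6 + (-4) = 2. items[2] = 74.

74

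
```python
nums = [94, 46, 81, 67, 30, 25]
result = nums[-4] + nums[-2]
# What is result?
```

nums has length 6. Negative index -4 maps to positive index 6 + (-4) = 2. nums[2] = 81.
nums has length 6. Negative index -2 maps to positive index 6 + (-2) = 4. nums[4] = 30.
Sum: 81 + 30 = 111.

111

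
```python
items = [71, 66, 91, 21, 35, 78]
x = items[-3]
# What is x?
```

items has length 6. Negative index -3 maps to positive index 6 + (-3) = 3. items[3] = 21.

21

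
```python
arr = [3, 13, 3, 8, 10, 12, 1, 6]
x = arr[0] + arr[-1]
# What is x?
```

arr has length 8. arr[0] = 3.
arr has length 8. Negative index -1 maps to positive index 8 + (-1) = 7. arr[7] = 6.
Sum: 3 + 6 = 9.

9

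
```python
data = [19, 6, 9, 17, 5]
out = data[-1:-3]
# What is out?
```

data has length 5. The slice data[-1:-3] resolves to an empty index range, so the result is [].

[]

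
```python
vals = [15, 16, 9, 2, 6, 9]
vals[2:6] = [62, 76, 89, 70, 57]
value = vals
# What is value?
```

vals starts as [15, 16, 9, 2, 6, 9] (length 6). The slice vals[2:6] covers indices [2, 3, 4, 5] with values [9, 2, 6, 9]. Replacing that slice with [62, 76, 89, 70, 57] (different length) produces [15, 16, 62, 76, 89, 70, 57].

[15, 16, 62, 76, 89, 70, 57]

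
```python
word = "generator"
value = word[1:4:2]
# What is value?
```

word has length 9. The slice word[1:4:2] selects indices [1, 3] (1->'e', 3->'e'), giving 'ee'.

'ee'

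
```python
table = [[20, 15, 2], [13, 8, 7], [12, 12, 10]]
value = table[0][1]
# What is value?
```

table[0] = [20, 15, 2]. Taking column 1 of that row yields 15.

15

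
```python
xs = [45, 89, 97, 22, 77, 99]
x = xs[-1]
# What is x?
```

xs has length 6. Negative index -1 maps to positive index 6 + (-1) = 5. xs[5] = 99.

99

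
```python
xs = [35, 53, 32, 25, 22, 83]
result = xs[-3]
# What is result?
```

xs has length 6. Negative index -3 maps to positive index 6 + (-3) = 3. xs[3] = 25.

25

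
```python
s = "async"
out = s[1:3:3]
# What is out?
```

s has length 5. The slice s[1:3:3] selects indices [1] (1->'s'), giving 's'.

's'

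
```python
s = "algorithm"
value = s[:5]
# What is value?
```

s has length 9. The slice s[:5] selects indices [0, 1, 2, 3, 4] (0->'a', 1->'l', 2->'g', 3->'o', 4->'r'), giving 'algor'.

'algor'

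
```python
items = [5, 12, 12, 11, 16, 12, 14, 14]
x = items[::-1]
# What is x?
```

items has length 8. The slice items[::-1] selects indices [7, 6, 5, 4, 3, 2, 1, 0] (7->14, 6->14, 5->12, 4->16, 3->11, 2->12, 1->12, 0->5), giving [14, 14, 12, 16, 11, 12, 12, 5].

[14, 14, 12, 16, 11, 12, 12, 5]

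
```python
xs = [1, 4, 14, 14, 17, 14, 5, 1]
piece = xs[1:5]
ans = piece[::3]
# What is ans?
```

xs has length 8. The slice xs[1:5] selects indices [1, 2, 3, 4] (1->4, 2->14, 3->14, 4->17), giving [4, 14, 14, 17]. So piece = [4, 14, 14, 17]. piece has length 4. The slice piece[::3] selects indices [0, 3] (0->4, 3->17), giving [4, 17].

[4, 17]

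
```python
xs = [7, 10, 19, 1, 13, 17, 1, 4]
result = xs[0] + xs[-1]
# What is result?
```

xs has length 8. xs[0] = 7.
xs has length 8. Negative index -1 maps to positive index 8 + (-1) = 7. xs[7] = 4.
Sum: 7 + 4 = 11.

11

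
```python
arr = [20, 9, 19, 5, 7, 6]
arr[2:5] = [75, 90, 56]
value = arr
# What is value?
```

arr starts as [20, 9, 19, 5, 7, 6] (length 6). The slice arr[2:5] covers indices [2, 3, 4] with values [19, 5, 7]. Replacing that slice with [75, 90, 56] (same length) produces [20, 9, 75, 90, 56, 6].

[20, 9, 75, 90, 56, 6]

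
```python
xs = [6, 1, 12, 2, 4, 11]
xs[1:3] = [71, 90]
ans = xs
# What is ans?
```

xs starts as [6, 1, 12, 2, 4, 11] (length 6). The slice xs[1:3] covers indices [1, 2] with values [1, 12]. Replacing that slice with [71, 90] (same length) produces [6, 71, 90, 2, 4, 11].

[6, 71, 90, 2, 4, 11]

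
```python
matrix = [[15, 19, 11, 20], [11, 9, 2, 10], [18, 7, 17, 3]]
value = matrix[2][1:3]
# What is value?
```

matrix[2] = [18, 7, 17, 3]. matrix[2] has length 4. The slice matrix[2][1:3] selects indices [1, 2] (1->7, 2->17), giving [7, 17].

[7, 17]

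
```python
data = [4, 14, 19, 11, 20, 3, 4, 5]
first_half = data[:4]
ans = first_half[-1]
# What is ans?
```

data has length 8. The slice data[:4] selects indices [0, 1, 2, 3] (0->4, 1->14, 2->19, 3->11), giving [4, 14, 19, 11]. So first_half = [4, 14, 19, 11]. Then first_half[-1] = 11.

11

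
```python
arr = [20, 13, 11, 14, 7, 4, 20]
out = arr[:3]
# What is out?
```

arr has length 7. The slice arr[:3] selects indices [0, 1, 2] (0->20, 1->13, 2->11), giving [20, 13, 11].

[20, 13, 11]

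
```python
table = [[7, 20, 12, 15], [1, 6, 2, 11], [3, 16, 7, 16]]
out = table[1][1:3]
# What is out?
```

table[1] = [1, 6, 2, 11]. table[1] has length 4. The slice table[1][1:3] selects indices [1, 2] (1->6, 2->2), giving [6, 2].

[6, 2]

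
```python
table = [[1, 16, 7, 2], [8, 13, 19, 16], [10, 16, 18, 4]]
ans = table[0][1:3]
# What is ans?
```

table[0] = [1, 16, 7, 2]. table[0] has length 4. The slice table[0][1:3] selects indices [1, 2] (1->16, 2->7), giving [16, 7].

[16, 7]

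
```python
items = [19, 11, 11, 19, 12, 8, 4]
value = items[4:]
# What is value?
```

items has length 7. The slice items[4:] selects indices [4, 5, 6] (4->12, 5->8, 6->4), giving [12, 8, 4].

[12, 8, 4]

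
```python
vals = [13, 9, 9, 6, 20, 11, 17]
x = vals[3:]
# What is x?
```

vals has length 7. The slice vals[3:] selects indices [3, 4, 5, 6] (3->6, 4->20, 5->11, 6->17), giving [6, 20, 11, 17].

[6, 20, 11, 17]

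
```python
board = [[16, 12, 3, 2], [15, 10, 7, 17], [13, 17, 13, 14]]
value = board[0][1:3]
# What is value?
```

board[0] = [16, 12, 3, 2]. board[0] has length 4. The slice board[0][1:3] selects indices [1, 2] (1->12, 2->3), giving [12, 3].

[12, 3]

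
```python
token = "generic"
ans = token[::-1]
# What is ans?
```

token has length 7. The slice token[::-1] selects indices [6, 5, 4, 3, 2, 1, 0] (6->'c', 5->'i', 4->'r', 3->'e', 2->'n', 1->'e', 0->'g'), giving 'cireneg'.

'cireneg'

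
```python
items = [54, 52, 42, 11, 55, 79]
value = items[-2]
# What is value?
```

items has length 6. Negative index -2 maps to positive index 6 + (-2) = 4. items[4] = 55.

55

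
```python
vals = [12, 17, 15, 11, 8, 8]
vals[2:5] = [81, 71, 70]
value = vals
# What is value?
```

vals starts as [12, 17, 15, 11, 8, 8] (length 6). The slice vals[2:5] covers indices [2, 3, 4] with values [15, 11, 8]. Replacing that slice with [81, 71, 70] (same length) produces [12, 17, 81, 71, 70, 8].

[12, 17, 81, 71, 70, 8]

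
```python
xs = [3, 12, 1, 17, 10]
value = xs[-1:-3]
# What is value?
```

xs has length 5. The slice xs[-1:-3] resolves to an empty index range, so the result is [].

[]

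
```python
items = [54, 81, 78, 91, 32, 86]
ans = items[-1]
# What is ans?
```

items has length 6. Negative index -1 maps to positive index 6 + (-1) = 5. items[5] = 86.

86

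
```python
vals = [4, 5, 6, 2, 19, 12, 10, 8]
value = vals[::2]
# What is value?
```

vals has length 8. The slice vals[::2] selects indices [0, 2, 4, 6] (0->4, 2->6, 4->19, 6->10), giving [4, 6, 19, 10].

[4, 6, 19, 10]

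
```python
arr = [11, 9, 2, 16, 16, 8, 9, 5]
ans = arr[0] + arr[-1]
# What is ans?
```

arr has length 8. arr[0] = 11.
arr has length 8. Negative index -1 maps to positive index 8 + (-1) = 7. arr[7] = 5.
Sum: 11 + 5 = 16.

16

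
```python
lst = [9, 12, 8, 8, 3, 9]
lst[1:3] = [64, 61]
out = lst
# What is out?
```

lst starts as [9, 12, 8, 8, 3, 9] (length 6). The slice lst[1:3] covers indices [1, 2] with values [12, 8]. Replacing that slice with [64, 61] (same length) produces [9, 64, 61, 8, 3, 9].

[9, 64, 61, 8, 3, 9]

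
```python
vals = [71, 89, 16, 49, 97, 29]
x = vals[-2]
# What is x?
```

vals has length 6. Negative index -2 maps to positive index 6 + (-2) = 4. vals[4] = 97.

97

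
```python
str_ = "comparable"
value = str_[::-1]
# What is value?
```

str_ has length 10. The slice str_[::-1] selects indices [9, 8, 7, 6, 5, 4, 3, 2, 1, 0] (9->'e', 8->'l', 7->'b', 6->'a', 5->'r', 4->'a', 3->'p', 2->'m', 1->'o', 0->'c'), giving 'elbarapmoc'.

'elbarapmoc'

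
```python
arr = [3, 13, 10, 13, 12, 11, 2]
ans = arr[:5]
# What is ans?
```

arr has length 7. The slice arr[:5] selects indices [0, 1, 2, 3, 4] (0->3, 1->13, 2->10, 3->13, 4->12), giving [3, 13, 10, 13, 12].

[3, 13, 10, 13, 12]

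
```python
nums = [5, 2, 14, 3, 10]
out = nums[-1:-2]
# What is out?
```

nums has length 5. The slice nums[-1:-2] resolves to an empty index range, so the result is [].

[]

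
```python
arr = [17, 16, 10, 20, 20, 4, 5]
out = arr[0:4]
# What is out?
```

arr has length 7. The slice arr[0:4] selects indices [0, 1, 2, 3] (0->17, 1->16, 2->10, 3->20), giving [17, 16, 10, 20].

[17, 16, 10, 20]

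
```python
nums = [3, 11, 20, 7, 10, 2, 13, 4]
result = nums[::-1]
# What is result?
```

nums has length 8. The slice nums[::-1] selects indices [7, 6, 5, 4, 3, 2, 1, 0] (7->4, 6->13, 5->2, 4->10, 3->7, 2->20, 1->11, 0->3), giving [4, 13, 2, 10, 7, 20, 11, 3].

[4, 13, 2, 10, 7, 20, 11, 3]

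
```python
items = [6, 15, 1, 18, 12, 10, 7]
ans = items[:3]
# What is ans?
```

items has length 7. The slice items[:3] selects indices [0, 1, 2] (0->6, 1->15, 2->1), giving [6, 15, 1].

[6, 15, 1]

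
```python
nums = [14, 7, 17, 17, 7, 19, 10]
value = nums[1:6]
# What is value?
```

nums has length 7. The slice nums[1:6] selects indices [1, 2, 3, 4, 5] (1->7, 2->17, 3->17, 4->7, 5->19), giving [7, 17, 17, 7, 19].

[7, 17, 17, 7, 19]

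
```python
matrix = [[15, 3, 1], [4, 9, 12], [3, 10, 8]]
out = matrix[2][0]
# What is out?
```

matrix[2] = [3, 10, 8]. Taking column 0 of that row yields 3.

3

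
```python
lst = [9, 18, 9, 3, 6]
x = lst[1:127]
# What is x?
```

lst has length 5. The slice lst[1:127] selects indices [1, 2, 3, 4] (1->18, 2->9, 3->3, 4->6), giving [18, 9, 3, 6].

[18, 9, 3, 6]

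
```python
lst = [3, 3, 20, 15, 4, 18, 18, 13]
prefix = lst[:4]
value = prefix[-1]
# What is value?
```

lst has length 8. The slice lst[:4] selects indices [0, 1, 2, 3] (0->3, 1->3, 2->20, 3->15), giving [3, 3, 20, 15]. So prefix = [3, 3, 20, 15]. Then prefix[-1] = 15.

15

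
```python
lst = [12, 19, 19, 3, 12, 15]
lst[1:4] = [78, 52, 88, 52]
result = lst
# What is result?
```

lst starts as [12, 19, 19, 3, 12, 15] (length 6). The slice lst[1:4] covers indices [1, 2, 3] with values [19, 19, 3]. Replacing that slice with [78, 52, 88, 52] (different length) produces [12, 78, 52, 88, 52, 12, 15].

[12, 78, 52, 88, 52, 12, 15]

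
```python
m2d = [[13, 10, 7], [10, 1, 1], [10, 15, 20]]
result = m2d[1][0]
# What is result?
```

m2d[1] = [10, 1, 1]. Taking column 0 of that row yields 10.

10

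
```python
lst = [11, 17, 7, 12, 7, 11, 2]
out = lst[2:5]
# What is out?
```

lst has length 7. The slice lst[2:5] selects indices [2, 3, 4] (2->7, 3->12, 4->7), giving [7, 12, 7].

[7, 12, 7]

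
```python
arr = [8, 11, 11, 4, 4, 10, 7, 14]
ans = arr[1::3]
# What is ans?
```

arr has length 8. The slice arr[1::3] selects indices [1, 4, 7] (1->11, 4->4, 7->14), giving [11, 4, 14].

[11, 4, 14]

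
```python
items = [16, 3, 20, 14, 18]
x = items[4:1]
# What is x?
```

items has length 5. The slice items[4:1] resolves to an empty index range, so the result is [].

[]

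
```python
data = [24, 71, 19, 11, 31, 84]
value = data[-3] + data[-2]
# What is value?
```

data has length 6. Negative index -3 maps to positive index 6 + (-3) = 3. data[3] = 11.
data has length 6. Negative index -2 maps to positive index 6 + (-2) = 4. data[4] = 31.
Sum: 11 + 31 = 42.

42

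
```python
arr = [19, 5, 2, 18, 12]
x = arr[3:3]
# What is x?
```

arr has length 5. The slice arr[3:3] resolves to an empty index range, so the result is [].

[]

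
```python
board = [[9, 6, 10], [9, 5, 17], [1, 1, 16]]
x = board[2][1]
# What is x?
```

board[2] = [1, 1, 16]. Taking column 1 of that row yields 1.

1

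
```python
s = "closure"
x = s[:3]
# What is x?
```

s has length 7. The slice s[:3] selects indices [0, 1, 2] (0->'c', 1->'l', 2->'o'), giving 'clo'.

'clo'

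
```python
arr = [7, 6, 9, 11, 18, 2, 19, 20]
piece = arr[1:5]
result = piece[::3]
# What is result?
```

arr has length 8. The slice arr[1:5] selects indices [1, 2, 3, 4] (1->6, 2->9, 3->11, 4->18), giving [6, 9, 11, 18]. So piece = [6, 9, 11, 18]. piece has length 4. The slice piece[::3] selects indices [0, 3] (0->6, 3->18), giving [6, 18].

[6, 18]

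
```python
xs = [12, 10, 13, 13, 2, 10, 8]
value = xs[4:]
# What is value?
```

xs has length 7. The slice xs[4:] selects indices [4, 5, 6] (4->2, 5->10, 6->8), giving [2, 10, 8].

[2, 10, 8]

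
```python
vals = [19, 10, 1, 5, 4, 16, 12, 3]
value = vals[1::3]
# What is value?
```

vals has length 8. The slice vals[1::3] selects indices [1, 4, 7] (1->10, 4->4, 7->3), giving [10, 4, 3].

[10, 4, 3]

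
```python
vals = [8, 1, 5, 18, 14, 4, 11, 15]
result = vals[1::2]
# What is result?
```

vals has length 8. The slice vals[1::2] selects indices [1, 3, 5, 7] (1->1, 3->18, 5->4, 7->15), giving [1, 18, 4, 15].

[1, 18, 4, 15]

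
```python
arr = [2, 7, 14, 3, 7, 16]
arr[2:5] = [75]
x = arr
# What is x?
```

arr starts as [2, 7, 14, 3, 7, 16] (length 6). The slice arr[2:5] covers indices [2, 3, 4] with values [14, 3, 7]. Replacing that slice with [75] (different length) produces [2, 7, 75, 16].

[2, 7, 75, 16]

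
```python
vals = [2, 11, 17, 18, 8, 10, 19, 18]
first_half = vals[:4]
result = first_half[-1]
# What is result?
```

vals has length 8. The slice vals[:4] selects indices [0, 1, 2, 3] (0->2, 1->11, 2->17, 3->18), giving [2, 11, 17, 18]. So first_half = [2, 11, 17, 18]. Then first_half[-1] = 18.

18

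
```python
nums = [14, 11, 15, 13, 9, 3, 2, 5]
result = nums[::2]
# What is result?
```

nums has length 8. The slice nums[::2] selects indices [0, 2, 4, 6] (0->14, 2->15, 4->9, 6->2), giving [14, 15, 9, 2].

[14, 15, 9, 2]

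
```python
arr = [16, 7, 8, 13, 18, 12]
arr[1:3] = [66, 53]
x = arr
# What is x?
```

arr starts as [16, 7, 8, 13, 18, 12] (length 6). The slice arr[1:3] covers indices [1, 2] with values [7, 8]. Replacing that slice with [66, 53] (same length) produces [16, 66, 53, 13, 18, 12].

[16, 66, 53, 13, 18, 12]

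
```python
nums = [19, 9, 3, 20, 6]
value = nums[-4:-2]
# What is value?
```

nums has length 5. The slice nums[-4:-2] selects indices [1, 2] (1->9, 2->3), giving [9, 3].

[9, 3]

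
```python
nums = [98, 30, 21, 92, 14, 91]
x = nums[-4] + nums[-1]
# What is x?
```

nums has length 6. Negative index -4 maps to positive index 6 + (-4) = 2. nums[2] = 21.
nums has length 6. Negative index -1 maps to positive index 6 + (-1) = 5. nums[5] = 91.
Sum: 21 + 91 = 112.

112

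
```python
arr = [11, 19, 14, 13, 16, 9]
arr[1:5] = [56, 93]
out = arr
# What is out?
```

arr starts as [11, 19, 14, 13, 16, 9] (length 6). The slice arr[1:5] covers indices [1, 2, 3, 4] with values [19, 14, 13, 16]. Replacing that slice with [56, 93] (different length) produces [11, 56, 93, 9].

[11, 56, 93, 9]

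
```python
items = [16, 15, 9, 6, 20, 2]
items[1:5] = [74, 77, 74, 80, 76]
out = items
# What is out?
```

items starts as [16, 15, 9, 6, 20, 2] (length 6). The slice items[1:5] covers indices [1, 2, 3, 4] with values [15, 9, 6, 20]. Replacing that slice with [74, 77, 74, 80, 76] (different length) produces [16, 74, 77, 74, 80, 76, 2].

[16, 74, 77, 74, 80, 76, 2]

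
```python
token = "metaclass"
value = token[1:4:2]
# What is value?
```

token has length 9. The slice token[1:4:2] selects indices [1, 3] (1->'e', 3->'a'), giving 'ea'.

'ea'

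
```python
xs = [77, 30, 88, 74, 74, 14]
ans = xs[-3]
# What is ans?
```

xs has length 6. Negative index -3 maps to positive index 6 + (-3) = 3. xs[3] = 74.

74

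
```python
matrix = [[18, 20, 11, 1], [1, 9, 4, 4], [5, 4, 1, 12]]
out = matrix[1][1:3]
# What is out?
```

matrix[1] = [1, 9, 4, 4]. matrix[1] has length 4. The slice matrix[1][1:3] selects indices [1, 2] (1->9, 2->4), giving [9, 4].

[9, 4]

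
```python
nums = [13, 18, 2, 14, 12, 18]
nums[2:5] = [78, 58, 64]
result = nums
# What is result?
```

nums starts as [13, 18, 2, 14, 12, 18] (length 6). The slice nums[2:5] covers indices [2, 3, 4] with values [2, 14, 12]. Replacing that slice with [78, 58, 64] (same length) produces [13, 18, 78, 58, 64, 18].

[13, 18, 78, 58, 64, 18]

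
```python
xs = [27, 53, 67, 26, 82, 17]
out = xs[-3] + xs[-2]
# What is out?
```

xs has length 6. Negative index -3 maps to positive index 6 + (-3) = 3. xs[3] = 26.
xs has length 6. Negative index -2 maps to positive index 6 + (-2) = 4. xs[4] = 82.
Sum: 26 + 82 = 108.

108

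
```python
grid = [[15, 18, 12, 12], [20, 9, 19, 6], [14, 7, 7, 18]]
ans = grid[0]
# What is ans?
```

grid has 3 rows. Row 0 is [15, 18, 12, 12].

[15, 18, 12, 12]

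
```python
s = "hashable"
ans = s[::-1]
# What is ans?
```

s has length 8. The slice s[::-1] selects indices [7, 6, 5, 4, 3, 2, 1, 0] (7->'e', 6->'l', 5->'b', 4->'a', 3->'h', 2->'s', 1->'a', 0->'h'), giving 'elbahsah'.

'elbahsah'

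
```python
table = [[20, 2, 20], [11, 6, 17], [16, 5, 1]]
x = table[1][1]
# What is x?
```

table[1] = [11, 6, 17]. Taking column 1 of that row yields 6.

6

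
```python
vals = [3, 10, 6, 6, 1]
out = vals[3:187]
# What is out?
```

vals has length 5. The slice vals[3:187] selects indices [3, 4] (3->6, 4->1), giving [6, 1].

[6, 1]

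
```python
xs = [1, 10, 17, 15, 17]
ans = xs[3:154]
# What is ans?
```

xs has length 5. The slice xs[3:154] selects indices [3, 4] (3->15, 4->17), giving [15, 17].

[15, 17]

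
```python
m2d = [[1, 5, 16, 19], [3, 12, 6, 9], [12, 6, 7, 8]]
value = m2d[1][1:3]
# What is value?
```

m2d[1] = [3, 12, 6, 9]. m2d[1] has length 4. The slice m2d[1][1:3] selects indices [1, 2] (1->12, 2->6), giving [12, 6].

[12, 6]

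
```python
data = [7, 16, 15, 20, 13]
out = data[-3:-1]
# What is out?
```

data has length 5. The slice data[-3:-1] selects indices [2, 3] (2->15, 3->20), giving [15, 20].

[15, 20]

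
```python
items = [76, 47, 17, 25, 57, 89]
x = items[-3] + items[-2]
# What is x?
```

items has length 6. Negative index -3 maps to positive index 6 + (-3) = 3. items[3] = 25.
items has length 6. Negative index -2 maps to positive index 6 + (-2) = 4. items[4] = 57.
Sum: 25 + 57 = 82.

82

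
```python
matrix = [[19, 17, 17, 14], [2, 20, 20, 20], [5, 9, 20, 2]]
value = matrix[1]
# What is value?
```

matrix has 3 rows. Row 1 is [2, 20, 20, 20].

[2, 20, 20, 20]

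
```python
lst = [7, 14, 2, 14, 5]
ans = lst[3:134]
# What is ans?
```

lst has length 5. The slice lst[3:134] selects indices [3, 4] (3->14, 4->5), giving [14, 5].

[14, 5]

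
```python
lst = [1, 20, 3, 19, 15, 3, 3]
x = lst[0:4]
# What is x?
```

lst has length 7. The slice lst[0:4] selects indices [0, 1, 2, 3] (0->1, 1->20, 2->3, 3->19), giving [1, 20, 3, 19].

[1, 20, 3, 19]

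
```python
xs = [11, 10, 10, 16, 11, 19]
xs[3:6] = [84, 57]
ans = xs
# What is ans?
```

xs starts as [11, 10, 10, 16, 11, 19] (length 6). The slice xs[3:6] covers indices [3, 4, 5] with values [16, 11, 19]. Replacing that slice with [84, 57] (different length) produces [11, 10, 10, 84, 57].

[11, 10, 10, 84, 57]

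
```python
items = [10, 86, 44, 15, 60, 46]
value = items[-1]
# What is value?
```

items has length 6. Negative index -1 maps to positive index 6 + (-1) = 5. items[5] = 46.

46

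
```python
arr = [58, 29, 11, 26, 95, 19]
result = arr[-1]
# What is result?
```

arr has length 6. Negative index -1 maps to positive index 6 + (-1) = 5. arr[5] = 19.

19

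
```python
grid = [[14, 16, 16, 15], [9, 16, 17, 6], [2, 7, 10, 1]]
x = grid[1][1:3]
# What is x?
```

grid[1] = [9, 16, 17, 6]. grid[1] has length 4. The slice grid[1][1:3] selects indices [1, 2] (1->16, 2->17), giving [16, 17].

[16, 17]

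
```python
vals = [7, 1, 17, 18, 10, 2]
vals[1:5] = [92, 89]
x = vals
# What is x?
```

vals starts as [7, 1, 17, 18, 10, 2] (length 6). The slice vals[1:5] covers indices [1, 2, 3, 4] with values [1, 17, 18, 10]. Replacing that slice with [92, 89] (different length) produces [7, 92, 89, 2].

[7, 92, 89, 2]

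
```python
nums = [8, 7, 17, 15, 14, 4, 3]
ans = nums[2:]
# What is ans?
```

nums has length 7. The slice nums[2:] selects indices [2, 3, 4, 5, 6] (2->17, 3->15, 4->14, 5->4, 6->3), giving [17, 15, 14, 4, 3].

[17, 15, 14, 4, 3]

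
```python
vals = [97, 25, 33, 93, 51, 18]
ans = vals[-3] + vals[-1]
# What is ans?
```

vals has length 6. Negative index -3 maps to positive index 6 + (-3) = 3. vals[3] = 93.
vals has length 6. Negative index -1 maps to positive index 6 + (-1) = 5. vals[5] = 18.
Sum: 93 + 18 = 111.

111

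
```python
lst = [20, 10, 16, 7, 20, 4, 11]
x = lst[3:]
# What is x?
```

lst has length 7. The slice lst[3:] selects indices [3, 4, 5, 6] (3->7, 4->20, 5->4, 6->11), giving [7, 20, 4, 11].

[7, 20, 4, 11]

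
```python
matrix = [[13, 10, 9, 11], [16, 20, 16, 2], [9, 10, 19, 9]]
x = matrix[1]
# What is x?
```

matrix has 3 rows. Row 1 is [16, 20, 16, 2].

[16, 20, 16, 2]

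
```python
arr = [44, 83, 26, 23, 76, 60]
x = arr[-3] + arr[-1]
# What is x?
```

arr has length 6. Negative index -3 maps to positive index 6 + (-3) = 3. arr[3] = 23.
arr has length 6. Negative index -1 maps to positive index 6 + (-1) = 5. arr[5] = 60.
Sum: 23 + 60 = 83.

83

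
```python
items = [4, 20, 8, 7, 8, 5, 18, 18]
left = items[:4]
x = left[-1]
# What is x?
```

items has length 8. The slice items[:4] selects indices [0, 1, 2, 3] (0->4, 1->20, 2->8, 3->7), giving [4, 20, 8, 7]. So left = [4, 20, 8, 7]. Then left[-1] = 7.

7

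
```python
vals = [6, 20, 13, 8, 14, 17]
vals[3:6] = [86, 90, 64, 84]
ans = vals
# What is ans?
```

vals starts as [6, 20, 13, 8, 14, 17] (length 6). The slice vals[3:6] covers indices [3, 4, 5] with values [8, 14, 17]. Replacing that slice with [86, 90, 64, 84] (different length) produces [6, 20, 13, 86, 90, 64, 84].

[6, 20, 13, 86, 90, 64, 84]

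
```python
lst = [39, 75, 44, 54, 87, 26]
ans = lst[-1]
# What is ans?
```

lst has length 6. Negative index -1 maps to positive index 6 + (-1) = 5. lst[5] = 26.

26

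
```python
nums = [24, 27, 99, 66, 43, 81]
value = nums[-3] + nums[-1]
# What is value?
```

nums has length 6. Negative index -3 maps to positive index 6 + (-3) = 3. nums[3] = 66.
nums has length 6. Negative index -1 maps to positive index 6 + (-1) = 5. nums[5] = 81.
Sum: 66 + 81 = 147.

147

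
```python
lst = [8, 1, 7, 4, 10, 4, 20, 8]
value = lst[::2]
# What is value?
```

lst has length 8. The slice lst[::2] selects indices [0, 2, 4, 6] (0->8, 2->7, 4->10, 6->20), giving [8, 7, 10, 20].

[8, 7, 10, 20]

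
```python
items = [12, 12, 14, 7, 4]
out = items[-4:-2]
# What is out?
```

items has length 5. The slice items[-4:-2] selects indices [1, 2] (1->12, 2->14), giving [12, 14].

[12, 14]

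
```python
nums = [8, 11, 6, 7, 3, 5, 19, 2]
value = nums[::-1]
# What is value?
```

nums has length 8. The slice nums[::-1] selects indices [7, 6, 5, 4, 3, 2, 1, 0] (7->2, 6->19, 5->5, 4->3, 3->7, 2->6, 1->11, 0->8), giving [2, 19, 5, 3, 7, 6, 11, 8].

[2, 19, 5, 3, 7, 6, 11, 8]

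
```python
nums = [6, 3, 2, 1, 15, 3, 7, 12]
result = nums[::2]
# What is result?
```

nums has length 8. The slice nums[::2] selects indices [0, 2, 4, 6] (0->6, 2->2, 4->15, 6->7), giving [6, 2, 15, 7].

[6, 2, 15, 7]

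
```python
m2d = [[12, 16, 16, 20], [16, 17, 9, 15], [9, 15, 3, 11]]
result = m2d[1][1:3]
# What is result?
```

m2d[1] = [16, 17, 9, 15]. m2d[1] has length 4. The slice m2d[1][1:3] selects indices [1, 2] (1->17, 2->9), giving [17, 9].

[17, 9]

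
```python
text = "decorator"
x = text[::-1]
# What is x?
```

text has length 9. The slice text[::-1] selects indices [8, 7, 6, 5, 4, 3, 2, 1, 0] (8->'r', 7->'o', 6->'t', 5->'a', 4->'r', 3->'o', 2->'c', 1->'e', 0->'d'), giving 'rotaroced'.

'rotaroced'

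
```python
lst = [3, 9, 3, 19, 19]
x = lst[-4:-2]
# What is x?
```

lst has length 5. The slice lst[-4:-2] selects indices [1, 2] (1->9, 2->3), giving [9, 3].

[9, 3]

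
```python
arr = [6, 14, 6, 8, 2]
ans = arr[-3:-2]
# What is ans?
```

arr has length 5. The slice arr[-3:-2] selects indices [2] (2->6), giving [6].

[6]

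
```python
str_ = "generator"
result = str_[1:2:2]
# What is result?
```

str_ has length 9. The slice str_[1:2:2] selects indices [1] (1->'e'), giving 'e'.

'e'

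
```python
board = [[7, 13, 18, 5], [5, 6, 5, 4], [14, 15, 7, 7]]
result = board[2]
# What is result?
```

board has 3 rows. Row 2 is [14, 15, 7, 7].

[14, 15, 7, 7]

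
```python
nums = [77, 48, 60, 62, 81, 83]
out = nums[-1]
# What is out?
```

nums has length 6. Negative index -1 maps to positive index 6 + (-1) = 5. nums[5] = 83.

83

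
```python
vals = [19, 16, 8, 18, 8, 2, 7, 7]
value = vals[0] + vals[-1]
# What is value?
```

vals has length 8. vals[0] = 19.
vals has length 8. Negative index -1 maps to positive index 8 + (-1) = 7. vals[7] = 7.
Sum: 19 + 7 = 26.

26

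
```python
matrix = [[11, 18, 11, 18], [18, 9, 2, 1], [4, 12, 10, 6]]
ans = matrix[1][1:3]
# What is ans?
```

matrix[1] = [18, 9, 2, 1]. matrix[1] has length 4. The slice matrix[1][1:3] selects indices [1, 2] (1->9, 2->2), giving [9, 2].

[9, 2]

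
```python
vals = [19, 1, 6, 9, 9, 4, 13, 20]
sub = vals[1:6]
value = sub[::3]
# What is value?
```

vals has length 8. The slice vals[1:6] selects indices [1, 2, 3, 4, 5] (1->1, 2->6, 3->9, 4->9, 5->4), giving [1, 6, 9, 9, 4]. So sub = [1, 6, 9, 9, 4]. sub has length 5. The slice sub[::3] selects indices [0, 3] (0->1, 3->9), giving [1, 9].

[1, 9]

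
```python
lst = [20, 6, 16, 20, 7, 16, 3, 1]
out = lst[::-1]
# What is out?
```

lst has length 8. The slice lst[::-1] selects indices [7, 6, 5, 4, 3, 2, 1, 0] (7->1, 6->3, 5->16, 4->7, 3->20, 2->16, 1->6, 0->20), giving [1, 3, 16, 7, 20, 16, 6, 20].

[1, 3, 16, 7, 20, 16, 6, 20]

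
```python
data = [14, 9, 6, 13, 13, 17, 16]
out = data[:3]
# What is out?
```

data has length 7. The slice data[:3] selects indices [0, 1, 2] (0->14, 1->9, 2->6), giving [14, 9, 6].

[14, 9, 6]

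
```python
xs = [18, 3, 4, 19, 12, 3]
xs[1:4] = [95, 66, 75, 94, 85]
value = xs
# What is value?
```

xs starts as [18, 3, 4, 19, 12, 3] (length 6). The slice xs[1:4] covers indices [1, 2, 3] with values [3, 4, 19]. Replacing that slice with [95, 66, 75, 94, 85] (different length) produces [18, 95, 66, 75, 94, 85, 12, 3].

[18, 95, 66, 75, 94, 85, 12, 3]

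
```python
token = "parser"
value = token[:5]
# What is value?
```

token has length 6. The slice token[:5] selects indices [0, 1, 2, 3, 4] (0->'p', 1->'a', 2->'r', 3->'s', 4->'e'), giving 'parse'.

'parse'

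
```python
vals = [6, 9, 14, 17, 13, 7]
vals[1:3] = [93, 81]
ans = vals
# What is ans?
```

vals starts as [6, 9, 14, 17, 13, 7] (length 6). The slice vals[1:3] covers indices [1, 2] with values [9, 14]. Replacing that slice with [93, 81] (same length) produces [6, 93, 81, 17, 13, 7].

[6, 93, 81, 17, 13, 7]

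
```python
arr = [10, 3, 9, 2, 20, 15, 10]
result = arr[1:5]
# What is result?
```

arr has length 7. The slice arr[1:5] selects indices [1, 2, 3, 4] (1->3, 2->9, 3->2, 4->20), giving [3, 9, 2, 20].

[3, 9, 2, 20]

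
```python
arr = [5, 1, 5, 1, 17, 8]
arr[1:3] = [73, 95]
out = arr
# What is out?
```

arr starts as [5, 1, 5, 1, 17, 8] (length 6). The slice arr[1:3] covers indices [1, 2] with values [1, 5]. Replacing that slice with [73, 95] (same length) produces [5, 73, 95, 1, 17, 8].

[5, 73, 95, 1, 17, 8]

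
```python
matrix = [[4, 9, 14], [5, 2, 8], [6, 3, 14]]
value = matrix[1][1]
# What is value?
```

matrix[1] = [5, 2, 8]. Taking column 1 of that row yields 2.

2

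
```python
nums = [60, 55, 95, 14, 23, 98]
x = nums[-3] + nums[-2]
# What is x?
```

nums has length 6. Negative index -3 maps to positive index 6 + (-3) = 3. nums[3] = 14.
nums has length 6. Negative index -2 maps to positive index 6 + (-2) = 4. nums[4] = 23.
Sum: 14 + 23 = 37.

37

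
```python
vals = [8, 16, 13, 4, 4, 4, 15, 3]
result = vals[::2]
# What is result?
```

vals has length 8. The slice vals[::2] selects indices [0, 2, 4, 6] (0->8, 2->13, 4->4, 6->15), giving [8, 13, 4, 15].

[8, 13, 4, 15]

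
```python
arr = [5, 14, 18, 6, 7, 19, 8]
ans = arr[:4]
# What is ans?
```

arr has length 7. The slice arr[:4] selects indices [0, 1, 2, 3] (0->5, 1->14, 2->18, 3->6), giving [5, 14, 18, 6].

[5, 14, 18, 6]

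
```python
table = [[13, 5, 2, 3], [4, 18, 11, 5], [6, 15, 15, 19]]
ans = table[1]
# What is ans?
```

table has 3 rows. Row 1 is [4, 18, 11, 5].

[4, 18, 11, 5]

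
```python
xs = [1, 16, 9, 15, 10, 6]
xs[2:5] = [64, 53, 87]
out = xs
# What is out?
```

xs starts as [1, 16, 9, 15, 10, 6] (length 6). The slice xs[2:5] covers indices [2, 3, 4] with values [9, 15, 10]. Replacing that slice with [64, 53, 87] (same length) produces [1, 16, 64, 53, 87, 6].

[1, 16, 64, 53, 87, 6]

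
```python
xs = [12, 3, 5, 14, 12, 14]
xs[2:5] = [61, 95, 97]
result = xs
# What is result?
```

xs starts as [12, 3, 5, 14, 12, 14] (length 6). The slice xs[2:5] covers indices [2, 3, 4] with values [5, 14, 12]. Replacing that slice with [61, 95, 97] (same length) produces [12, 3, 61, 95, 97, 14].

[12, 3, 61, 95, 97, 14]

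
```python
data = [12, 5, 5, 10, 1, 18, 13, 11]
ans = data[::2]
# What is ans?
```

data has length 8. The slice data[::2] selects indices [0, 2, 4, 6] (0->12, 2->5, 4->1, 6->13), giving [12, 5, 1, 13].

[12, 5, 1, 13]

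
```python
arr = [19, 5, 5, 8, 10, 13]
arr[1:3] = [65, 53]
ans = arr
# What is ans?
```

arr starts as [19, 5, 5, 8, 10, 13] (length 6). The slice arr[1:3] covers indices [1, 2] with values [5, 5]. Replacing that slice with [65, 53] (same length) produces [19, 65, 53, 8, 10, 13].

[19, 65, 53, 8, 10, 13]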